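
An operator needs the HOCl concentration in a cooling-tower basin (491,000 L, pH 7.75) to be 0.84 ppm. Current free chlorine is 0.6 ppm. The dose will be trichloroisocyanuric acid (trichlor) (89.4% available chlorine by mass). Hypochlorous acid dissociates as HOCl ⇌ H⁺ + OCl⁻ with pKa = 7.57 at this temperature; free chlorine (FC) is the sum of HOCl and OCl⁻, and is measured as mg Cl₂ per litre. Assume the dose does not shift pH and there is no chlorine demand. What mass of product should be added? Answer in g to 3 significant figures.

[OCl⁻]/[HOCl] = 10^(pH − pKa) = 10^(7.75 − 7.57) = 1.514; fraction as HOCl = 1/(1 + 1.514) = 0.3978.
Free chlorine required for 0.84 ppm HOCl: 0.84 / 0.3978 = 2.111 ppm.
FC to add: 2.111 − 0.6 = 1.511 mg/L as Cl₂.
Cl₂ equivalent: 1.511 mg/L × 491,000 L = 742.1 g.
Product at 89.4% available Cl: 742.1 / 0.894 = 830.1 g.

830 g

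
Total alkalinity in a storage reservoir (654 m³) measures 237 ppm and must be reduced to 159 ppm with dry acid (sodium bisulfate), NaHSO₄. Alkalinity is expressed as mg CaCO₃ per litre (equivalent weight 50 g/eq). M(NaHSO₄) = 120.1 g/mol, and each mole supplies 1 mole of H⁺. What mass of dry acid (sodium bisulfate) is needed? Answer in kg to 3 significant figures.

123 kg

Volume: 654 m³ = 654,000 L.
Alkalinity to neutralize: (237 − 159) = 78 mg/L as CaCO₃ × 654,000 L = 51,010 g as CaCO₃.
Equivalents of H⁺ required: 51,010 ÷ 50 g/eq = 1020 eq = 1020 mol NaHSO₄.
Mass of NaHSO₄: 1020 × 120.1 = 122,500 g.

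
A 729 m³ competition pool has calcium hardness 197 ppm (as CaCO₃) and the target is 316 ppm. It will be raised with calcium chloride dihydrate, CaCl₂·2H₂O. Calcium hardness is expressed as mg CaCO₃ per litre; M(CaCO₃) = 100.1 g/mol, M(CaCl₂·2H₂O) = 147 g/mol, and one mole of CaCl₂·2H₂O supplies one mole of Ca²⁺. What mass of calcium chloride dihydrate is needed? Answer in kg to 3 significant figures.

127 kg

Volume: 729 m³ = 729,000 L.
Hardness to add: (316 − 197) = 119 mg/L as CaCO₃ × 729,000 L = 86,750 g as CaCO₃.
Moles of Ca²⁺ (1 mol Ca²⁺ ≡ 1 mol CaCO₃): 86,750 / 100.1 g/mol = 866.6 mol.
Mass of CaCl₂·2H₂O: 866.6 × 147 = 127,400 g.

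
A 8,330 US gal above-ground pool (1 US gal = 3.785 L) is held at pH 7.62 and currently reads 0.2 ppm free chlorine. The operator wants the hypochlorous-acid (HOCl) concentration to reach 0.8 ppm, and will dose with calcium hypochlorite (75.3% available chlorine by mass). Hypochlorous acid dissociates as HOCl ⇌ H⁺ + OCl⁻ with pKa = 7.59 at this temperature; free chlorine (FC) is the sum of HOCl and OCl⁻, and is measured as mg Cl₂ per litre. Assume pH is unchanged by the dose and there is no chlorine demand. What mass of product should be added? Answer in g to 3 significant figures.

61.0 g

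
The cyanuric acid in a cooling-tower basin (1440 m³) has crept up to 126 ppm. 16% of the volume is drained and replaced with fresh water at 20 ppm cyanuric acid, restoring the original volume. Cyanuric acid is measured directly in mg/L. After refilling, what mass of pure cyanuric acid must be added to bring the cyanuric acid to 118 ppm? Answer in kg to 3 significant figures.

Volume: 1440 m³ = 1,440,000 L.
After draining 16% and refilling: 126 × 0.84 + 20 × 0.16 = 109.04 ppm.
Deficit to target: 118 − 109.04 = 8.96 mg/L.
Mass: 8.96 mg/L × 1,440,000 L = 12,900 g cyanuric acid.

12.9 kg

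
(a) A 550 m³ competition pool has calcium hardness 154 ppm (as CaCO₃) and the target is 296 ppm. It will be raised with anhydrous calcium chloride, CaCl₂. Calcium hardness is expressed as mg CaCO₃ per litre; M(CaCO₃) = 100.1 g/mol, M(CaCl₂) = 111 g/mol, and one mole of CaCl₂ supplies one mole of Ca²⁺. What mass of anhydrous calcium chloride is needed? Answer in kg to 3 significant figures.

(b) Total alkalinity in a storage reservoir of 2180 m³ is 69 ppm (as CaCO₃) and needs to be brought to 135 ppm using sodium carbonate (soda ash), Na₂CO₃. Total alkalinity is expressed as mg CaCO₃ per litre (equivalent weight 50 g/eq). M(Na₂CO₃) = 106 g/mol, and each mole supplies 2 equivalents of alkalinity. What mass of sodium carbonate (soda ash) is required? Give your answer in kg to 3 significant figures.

(a) Volume: 550 m³ = 550,000 L.
(a) Hardness to add: (296 − 154) = 142 mg/L as CaCO₃ × 550,000 L = 78,100 g as CaCO₃.
(a) Moles of Ca²⁺ (1 mol Ca²⁺ ≡ 1 mol CaCO₃): 78,100 / 100.1 g/mol = 780.2 mol.
(a) Mass of CaCl₂: 780.2 × 111 = 86,600 g.

(b) Volume: 2180 m³ = 2,180,000 L.
(b) Alkalinity to add: (135 − 69) = 66 mg/L as CaCO₃ × 2,180,000 L = 143,900 g as CaCO₃.
(b) Equivalents: 143,900 g ÷ 50 g/eq = 2878 eq.
(b) Each mole of Na₂CO₃ supplies 2 eq, so 2878 / 2 = 1439 mol.
(b) Mass: 1439 mol × 106 g/mol = 152,500 g.

(a) 86.6 kg; (b) 153 kg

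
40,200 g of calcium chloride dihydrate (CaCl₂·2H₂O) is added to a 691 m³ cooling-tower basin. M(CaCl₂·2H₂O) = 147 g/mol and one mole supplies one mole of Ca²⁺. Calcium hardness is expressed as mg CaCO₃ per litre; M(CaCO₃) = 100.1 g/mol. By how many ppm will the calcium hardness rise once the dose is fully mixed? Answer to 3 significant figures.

39.6 ppm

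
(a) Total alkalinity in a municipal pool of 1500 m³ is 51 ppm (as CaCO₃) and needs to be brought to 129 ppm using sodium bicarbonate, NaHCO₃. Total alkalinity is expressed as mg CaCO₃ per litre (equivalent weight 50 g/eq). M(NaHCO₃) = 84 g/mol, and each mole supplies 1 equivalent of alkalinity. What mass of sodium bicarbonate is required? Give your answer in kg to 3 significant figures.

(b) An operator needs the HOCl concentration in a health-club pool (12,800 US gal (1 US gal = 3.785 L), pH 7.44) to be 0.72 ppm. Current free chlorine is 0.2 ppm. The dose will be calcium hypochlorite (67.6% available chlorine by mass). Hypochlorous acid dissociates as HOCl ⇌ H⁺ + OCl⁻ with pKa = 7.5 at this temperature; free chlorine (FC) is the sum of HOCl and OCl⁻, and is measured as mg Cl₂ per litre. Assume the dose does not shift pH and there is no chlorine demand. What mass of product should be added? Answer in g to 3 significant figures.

(a) Volume: 1500 m³ = 1,500,000 L.
(a) Alkalinity to add: (129 − 51) = 78 mg/L as CaCO₃ × 1,500,000 L = 117,000 g as CaCO₃.
(a) Equivalents: 117,000 g ÷ 50 g/eq = 2340 eq.
(a) NaHCO₃ supplies 1 eq per mole → 2340 mol.
(a) Mass: 2340 mol × 84 g/mol = 196,600 g.

(b) Volume: 12,800 US gal × 3.785 L/gal = 48,448 L.
(b) [OCl⁻]/[HOCl] = 10^(pH − pKa) = 10^(7.44 − 7.5) = 0.871; fraction as HOCl = 1/(1 + 0.871) = 0.5345.
(b) Free chlorine required for 0.72 ppm HOCl: 0.72 / 0.5345 = 1.347 ppm.
(b) FC to add: 1.347 − 0.2 = 1.147 mg/L as Cl₂.
(b) Cl₂ equivalent: 1.147 mg/L × 48,448 L = 55.57 g.
(b) Product at 67.6% available Cl: 55.57 / 0.676 = 82.21 g.

(a) 197 kg; (b) 82.2 g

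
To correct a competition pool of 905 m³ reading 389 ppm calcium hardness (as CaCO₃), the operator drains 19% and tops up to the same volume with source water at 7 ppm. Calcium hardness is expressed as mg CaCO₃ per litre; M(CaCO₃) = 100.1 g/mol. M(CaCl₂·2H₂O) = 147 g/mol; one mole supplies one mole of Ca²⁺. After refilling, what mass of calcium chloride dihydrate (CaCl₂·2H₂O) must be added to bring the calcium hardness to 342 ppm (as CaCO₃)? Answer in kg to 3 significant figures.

Volume: 905 m³ = 905,000 L.
After draining 19% and refilling: 389 × 0.81 + 7 × 0.19 = 316.42 ppm.
Deficit to target: 342 − 316.42 = 25.58 mg/L.
As CaCO₃: 25.58 mg/L × 905,000 L = 23,150 g; ÷ 100.1 = 231.3 mol Ca²⁺.
Mass: 231.3 × 147 = 34,000 g.

34.0 kg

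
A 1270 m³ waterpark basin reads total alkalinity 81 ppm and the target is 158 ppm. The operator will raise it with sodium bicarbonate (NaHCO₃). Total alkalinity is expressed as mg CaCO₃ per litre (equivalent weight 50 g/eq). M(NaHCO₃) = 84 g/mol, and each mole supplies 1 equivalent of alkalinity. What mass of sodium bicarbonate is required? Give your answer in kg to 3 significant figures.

164 kg

Volume: 1270 m³ = 1,270,000 L.
Alkalinity to add: (158 − 81) = 77 mg/L as CaCO₃ × 1,270,000 L = 97,790 g as CaCO₃.
Equivalents: 97,790 g ÷ 50 g/eq = 1956 eq.
NaHCO₃ supplies 1 eq per mole → 1956 mol.
Mass: 1956 mol × 84 g/mol = 164,300 g.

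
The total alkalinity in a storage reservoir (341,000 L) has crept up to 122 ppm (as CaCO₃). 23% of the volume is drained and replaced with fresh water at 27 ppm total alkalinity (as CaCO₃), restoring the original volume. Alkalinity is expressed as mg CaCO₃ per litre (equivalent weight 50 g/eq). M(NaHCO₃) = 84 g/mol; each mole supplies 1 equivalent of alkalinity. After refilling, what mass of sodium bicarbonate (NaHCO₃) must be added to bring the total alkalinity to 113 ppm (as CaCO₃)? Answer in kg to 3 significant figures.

7.36 kg

After draining 23% and refilling: 122 × 0.77 + 27 × 0.23 = 100.15 ppm.
Deficit to target: 113 − 100.15 = 12.85 mg/L.
As CaCO₃: 12.85 mg/L × 341,000 L = 4382 g; ÷ 50 g/eq ÷ 1 = 87.64 mol NaHCO₃.
Mass: 87.64 × 84 = 7362 g.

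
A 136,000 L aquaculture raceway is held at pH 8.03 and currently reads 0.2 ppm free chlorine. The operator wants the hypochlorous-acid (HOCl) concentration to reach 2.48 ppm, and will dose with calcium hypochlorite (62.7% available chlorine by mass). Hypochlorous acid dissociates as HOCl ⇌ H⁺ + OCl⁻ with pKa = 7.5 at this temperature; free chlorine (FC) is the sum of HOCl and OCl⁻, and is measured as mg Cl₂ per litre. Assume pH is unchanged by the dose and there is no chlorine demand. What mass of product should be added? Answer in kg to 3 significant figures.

2.32 kg

[OCl⁻]/[HOCl] = 10^(pH − pKa) = 10^(8.03 − 7.5) = 3.388; fraction as HOCl = 1/(1 + 3.388) = 0.2279.
Free chlorine required for 2.48 ppm HOCl: 2.48 / 0.2279 = 10.88 ppm.
FC to add: 10.88 − 0.2 = 10.68 mg/L as Cl₂.
Cl₂ equivalent: 10.68 mg/L × 136,000 L = 1453 g.
Product at 62.7% available Cl: 1453 / 0.627 = 2317 g.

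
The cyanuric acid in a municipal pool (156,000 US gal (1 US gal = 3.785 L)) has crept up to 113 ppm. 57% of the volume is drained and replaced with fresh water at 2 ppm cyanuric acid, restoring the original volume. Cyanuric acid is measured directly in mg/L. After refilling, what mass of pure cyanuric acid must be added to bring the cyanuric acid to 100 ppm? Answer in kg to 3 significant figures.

Volume: 156,000 US gal × 3.785 L/gal = 590,460 L.
After draining 57% and refilling: 113 × 0.43 + 2 × 0.57 = 49.73 ppm.
Deficit to target: 100 − 49.73 = 50.27 mg/L.
Mass: 50.27 mg/L × 590,460 L = 29,680 g cyanuric acid.

29.7 kg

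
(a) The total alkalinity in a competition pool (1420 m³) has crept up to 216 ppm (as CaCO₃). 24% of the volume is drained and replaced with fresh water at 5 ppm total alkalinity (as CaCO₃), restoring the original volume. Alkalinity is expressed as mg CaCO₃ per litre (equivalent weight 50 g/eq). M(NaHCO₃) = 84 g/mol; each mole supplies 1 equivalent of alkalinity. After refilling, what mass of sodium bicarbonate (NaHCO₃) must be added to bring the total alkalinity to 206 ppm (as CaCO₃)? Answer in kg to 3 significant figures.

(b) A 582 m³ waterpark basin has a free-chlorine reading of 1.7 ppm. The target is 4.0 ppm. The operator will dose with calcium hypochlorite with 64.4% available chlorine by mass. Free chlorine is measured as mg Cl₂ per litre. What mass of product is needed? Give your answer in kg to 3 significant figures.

(a) Volume: 1420 m³ = 1,420,000 L.
(a) After draining 24% and refilling: 216 × 0.76 + 5 × 0.24 = 165.36 ppm.
(a) Deficit to target: 206 − 165.36 = 40.64 mg/L.
(a) As CaCO₃: 40.64 mg/L × 1,420,000 L = 57,710 g; ÷ 50 g/eq ÷ 1 = 1154 mol NaHCO₃.
(a) Mass: 1154 × 84 = 96,950 g.

(b) Volume: 582 m³ = 582,000 L.
(b) Chlorine deficit: 4.0 − 1.7 = 2.3 ppm = 2.3 mg/L as Cl₂.
(b) Cl₂ equivalent needed: 2.3 mg/L × 582,000 L = 1,339,000 mg = 1339 g.
(b) Product at 64.4% available chlorine: 1339 / 0.644 = 2079 g.

(a) 97.0 kg; (b) 2.08 kg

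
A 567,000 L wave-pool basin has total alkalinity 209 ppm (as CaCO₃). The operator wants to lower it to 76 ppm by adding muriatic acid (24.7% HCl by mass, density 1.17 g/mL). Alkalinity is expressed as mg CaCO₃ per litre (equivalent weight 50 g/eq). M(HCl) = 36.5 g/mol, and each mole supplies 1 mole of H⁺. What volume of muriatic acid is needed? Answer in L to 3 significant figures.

Alkalinity to neutralize: (209 − 76) = 133 mg/L as CaCO₃ × 567,000 L = 75,410 g as CaCO₃.
Equivalents of H⁺ required: 75,410 ÷ 50 g/eq = 1508 eq = 1508 mol HCl.
Mass of HCl: 1508 × 36.5 = 55,050 g.
Mass of 24.7% solution: 55,050 / 0.247 = 222,900 g.
Volume: 222,900 g ÷ 1.17 g/mL = 190,500 mL.

190 L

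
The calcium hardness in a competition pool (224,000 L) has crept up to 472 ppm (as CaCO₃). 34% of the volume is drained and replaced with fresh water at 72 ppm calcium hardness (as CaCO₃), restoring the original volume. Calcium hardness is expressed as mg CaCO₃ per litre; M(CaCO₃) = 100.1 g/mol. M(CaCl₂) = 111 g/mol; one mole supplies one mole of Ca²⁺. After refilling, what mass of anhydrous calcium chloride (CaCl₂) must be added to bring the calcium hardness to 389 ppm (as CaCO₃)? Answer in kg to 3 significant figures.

After draining 34% and refilling: 472 × 0.66 + 72 × 0.34 = 336 ppm.
Deficit to target: 389 − 336 = 53 mg/L.
As CaCO₃: 53 mg/L × 224,000 L = 11,870 g; ÷ 100.1 = 118.6 mol Ca²⁺.
Mass: 118.6 × 111 = 13,160 g.

13.2 kg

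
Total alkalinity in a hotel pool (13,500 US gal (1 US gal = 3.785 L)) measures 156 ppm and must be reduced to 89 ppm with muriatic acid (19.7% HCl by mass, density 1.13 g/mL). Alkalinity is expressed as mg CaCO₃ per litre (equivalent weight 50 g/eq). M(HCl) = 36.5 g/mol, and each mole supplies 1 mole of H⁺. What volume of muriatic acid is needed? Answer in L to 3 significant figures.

Volume: 13,500 US gal × 3.785 L/gal = 51,098 L.
Alkalinity to neutralize: (156 − 89) = 67 mg/L as CaCO₃ × 51,098 L = 3424 g as CaCO₃.
Equivalents of H⁺ required: 3424 ÷ 50 g/eq = 68.47 eq = 68.47 mol HCl.
Mass of HCl: 68.47 × 36.5 = 2499 g.
Mass of 19.7% solution: 2499 / 0.197 = 12,690 g.
Volume: 12,690 g ÷ 1.13 g/mL = 11,230 mL.

11.2 L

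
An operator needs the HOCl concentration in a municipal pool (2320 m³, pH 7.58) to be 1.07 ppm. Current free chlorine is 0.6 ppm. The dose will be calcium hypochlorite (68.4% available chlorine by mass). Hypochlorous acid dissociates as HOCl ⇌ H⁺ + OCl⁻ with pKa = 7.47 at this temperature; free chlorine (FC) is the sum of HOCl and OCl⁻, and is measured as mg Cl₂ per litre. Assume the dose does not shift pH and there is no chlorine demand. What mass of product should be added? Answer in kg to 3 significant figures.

6.27 kg

Volume: 2320 m³ = 2,320,000 L.
[OCl⁻]/[HOCl] = 10^(pH − pKa) = 10^(7.58 − 7.47) = 1.288; fraction as HOCl = 1/(1 + 1.288) = 0.437.
Free chlorine required for 1.07 ppm HOCl: 1.07 / 0.437 = 2.448 ppm.
FC to add: 2.448 − 0.6 = 1.848 mg/L as Cl₂.
Cl₂ equivalent: 1.848 mg/L × 2,320,000 L = 4288 g.
Product at 68.4% available Cl: 4288 / 0.684 = 6270 g.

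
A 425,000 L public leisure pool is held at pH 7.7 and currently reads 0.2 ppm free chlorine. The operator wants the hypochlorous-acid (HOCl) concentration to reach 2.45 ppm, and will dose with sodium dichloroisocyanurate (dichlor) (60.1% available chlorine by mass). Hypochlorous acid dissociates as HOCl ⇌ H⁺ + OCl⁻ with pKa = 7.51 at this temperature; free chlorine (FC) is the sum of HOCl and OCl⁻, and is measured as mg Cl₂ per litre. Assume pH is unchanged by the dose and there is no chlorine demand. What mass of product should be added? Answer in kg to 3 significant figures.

4.27 kg

[OCl⁻]/[HOCl] = 10^(pH − pKa) = 10^(7.7 − 7.51) = 1.549; fraction as HOCl = 1/(1 + 1.549) = 0.3923.
Free chlorine required for 2.45 ppm HOCl: 2.45 / 0.3923 = 6.245 ppm.
FC to add: 6.245 − 0.2 = 6.045 mg/L as Cl₂.
Cl₂ equivalent: 6.045 mg/L × 425,000 L = 2569 g.
Product at 60.1% available Cl: 2569 / 0.601 = 4274 g.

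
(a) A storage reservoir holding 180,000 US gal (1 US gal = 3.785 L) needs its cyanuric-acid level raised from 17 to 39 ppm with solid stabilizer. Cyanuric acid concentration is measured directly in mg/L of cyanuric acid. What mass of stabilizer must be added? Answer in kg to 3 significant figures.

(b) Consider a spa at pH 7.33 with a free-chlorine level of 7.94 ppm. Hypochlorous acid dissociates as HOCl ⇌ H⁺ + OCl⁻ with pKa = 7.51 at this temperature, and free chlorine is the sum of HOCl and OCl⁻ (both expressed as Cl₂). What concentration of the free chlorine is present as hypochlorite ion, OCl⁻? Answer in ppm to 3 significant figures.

(a) Volume: 180,000 US gal × 3.785 L/gal = 681,300 L.
(a) CYA to add: (39 − 17) = 22 mg/L × 681,300 L = 14,990 g cyanuric acid.

(b) [OCl⁻]/[HOCl] = 10^(pH − pKa) = 10^(7.33 − 7.51) = 10^-0.18 = 0.6607.
(b) Fraction as HOCl = 1 / (1 + 0.6607) = 0.6022.
(b) OCl⁻ = (1 − 0.6022) × 7.94 ppm = 3.159 ppm.

(a) 15.0 kg; (b) 3.16 ppm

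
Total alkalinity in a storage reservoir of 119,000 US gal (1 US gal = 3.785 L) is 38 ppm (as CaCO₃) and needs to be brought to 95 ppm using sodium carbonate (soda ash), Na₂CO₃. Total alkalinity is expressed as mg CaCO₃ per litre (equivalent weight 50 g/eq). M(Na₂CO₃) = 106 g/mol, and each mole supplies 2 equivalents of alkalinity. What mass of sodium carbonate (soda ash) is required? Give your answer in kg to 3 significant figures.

27.2 kg

Volume: 119,000 US gal × 3.785 L/gal = 450,415 L.
Alkalinity to add: (95 − 38) = 57 mg/L as CaCO₃ × 450,415 L = 25,670 g as CaCO₃.
Equivalents: 25,670 g ÷ 50 g/eq = 513.5 eq.
Each mole of Na₂CO₃ supplies 2 eq, so 513.5 / 2 = 256.7 mol.
Mass: 256.7 mol × 106 g/mol = 27,210 g.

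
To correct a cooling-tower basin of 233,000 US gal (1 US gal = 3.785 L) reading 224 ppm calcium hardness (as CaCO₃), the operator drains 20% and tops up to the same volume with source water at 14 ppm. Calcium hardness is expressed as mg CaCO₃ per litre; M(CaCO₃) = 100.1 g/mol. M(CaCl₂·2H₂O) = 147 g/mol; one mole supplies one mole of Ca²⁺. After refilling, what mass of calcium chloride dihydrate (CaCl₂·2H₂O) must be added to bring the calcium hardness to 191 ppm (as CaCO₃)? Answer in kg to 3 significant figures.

11.7 kg

Volume: 233,000 US gal × 3.785 L/gal = 881,905 L.
After draining 20% and refilling: 224 × 0.80 + 14 × 0.20 = 182 ppm.
Deficit to target: 191 − 182 = 9 mg/L.
As CaCO₃: 9 mg/L × 881,905 L = 7937 g; ÷ 100.1 = 79.29 mol Ca²⁺.
Mass: 79.29 × 147 = 11,660 g.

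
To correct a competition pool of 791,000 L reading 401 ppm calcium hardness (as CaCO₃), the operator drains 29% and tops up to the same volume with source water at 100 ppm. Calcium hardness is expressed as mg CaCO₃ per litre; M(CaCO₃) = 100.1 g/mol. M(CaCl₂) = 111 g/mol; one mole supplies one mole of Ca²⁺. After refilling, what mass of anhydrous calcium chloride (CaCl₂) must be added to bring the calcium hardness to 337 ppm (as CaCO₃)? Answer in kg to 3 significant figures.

20.4 kg

After draining 29% and refilling: 401 × 0.71 + 100 × 0.29 = 313.71 ppm.
Deficit to target: 337 − 313.71 = 23.29 mg/L.
As CaCO₃: 23.29 mg/L × 791,000 L = 18,420 g; ÷ 100.1 = 184 mol Ca²⁺.
Mass: 184 × 111 = 20,430 g.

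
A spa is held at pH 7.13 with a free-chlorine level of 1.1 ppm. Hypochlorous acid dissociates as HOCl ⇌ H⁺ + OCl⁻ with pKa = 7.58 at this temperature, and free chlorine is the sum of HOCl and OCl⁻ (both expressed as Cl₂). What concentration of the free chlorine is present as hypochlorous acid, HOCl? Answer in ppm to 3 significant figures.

[OCl⁻]/[HOCl] = 10^(pH − pKa) = 10^(7.13 − 7.58) = 10^-0.45 = 0.3548.
Fraction as HOCl = 1 / (1 + 0.3548) = 0.7381.
HOCl = 0.7381 × 1.1 ppm = 0.8119 ppm.

0.812 ppm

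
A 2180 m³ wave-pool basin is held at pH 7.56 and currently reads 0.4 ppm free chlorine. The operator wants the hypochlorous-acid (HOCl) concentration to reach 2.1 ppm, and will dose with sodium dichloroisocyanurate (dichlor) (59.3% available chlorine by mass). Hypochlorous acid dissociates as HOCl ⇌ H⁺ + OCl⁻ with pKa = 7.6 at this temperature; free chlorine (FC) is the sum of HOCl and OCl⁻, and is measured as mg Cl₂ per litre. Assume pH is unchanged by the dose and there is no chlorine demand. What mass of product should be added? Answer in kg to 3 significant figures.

13.3 kg

Volume: 2180 m³ = 2,180,000 L.
[OCl⁻]/[HOCl] = 10^(pH − pKa) = 10^(7.56 − 7.6) = 0.912; fraction as HOCl = 1/(1 + 0.912) = 0.523.
Free chlorine required for 2.1 ppm HOCl: 2.1 / 0.523 = 4.015 ppm.
FC to add: 4.015 − 0.4 = 3.615 mg/L as Cl₂.
Cl₂ equivalent: 3.615 mg/L × 2,180,000 L = 7881 g.
Product at 59.3% available Cl: 7881 / 0.593 = 13,290 g.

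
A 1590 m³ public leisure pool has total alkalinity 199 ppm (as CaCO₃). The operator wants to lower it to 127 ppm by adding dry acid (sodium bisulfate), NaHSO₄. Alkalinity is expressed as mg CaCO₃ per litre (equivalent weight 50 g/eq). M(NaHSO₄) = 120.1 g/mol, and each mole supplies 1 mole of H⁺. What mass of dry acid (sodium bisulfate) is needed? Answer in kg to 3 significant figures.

275 kg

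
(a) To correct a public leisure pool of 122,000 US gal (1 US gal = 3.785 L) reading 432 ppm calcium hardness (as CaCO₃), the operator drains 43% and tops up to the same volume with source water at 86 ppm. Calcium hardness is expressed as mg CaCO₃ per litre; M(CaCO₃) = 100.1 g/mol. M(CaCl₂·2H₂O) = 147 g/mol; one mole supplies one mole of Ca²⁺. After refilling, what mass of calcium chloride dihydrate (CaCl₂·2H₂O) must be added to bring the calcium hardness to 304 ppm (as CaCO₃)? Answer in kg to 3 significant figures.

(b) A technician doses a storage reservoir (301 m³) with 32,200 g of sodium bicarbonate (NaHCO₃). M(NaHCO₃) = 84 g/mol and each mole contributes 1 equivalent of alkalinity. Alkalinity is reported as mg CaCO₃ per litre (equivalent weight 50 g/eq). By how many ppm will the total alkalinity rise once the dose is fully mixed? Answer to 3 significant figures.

(a) Volume: 122,000 US gal × 3.785 L/gal = 461,770 L.
(a) After draining 43% and refilling: 432 × 0.57 + 86 × 0.43 = 283.22 ppm.
(a) Deficit to target: 304 − 283.22 = 20.78 mg/L.
(a) As CaCO₃: 20.78 mg/L × 461,770 L = 9596 g; ÷ 100.1 = 95.86 mol Ca²⁺.
(a) Mass: 95.86 × 147 = 14,090 g.

(b) Volume: 301 m³ = 301,000 L.
(b) Moles of NaHCO₃: 32,200 g ÷ 84 g/mol = 383.3 mol → 383.3 eq of alkalinity.
(b) As CaCO₃: 383.3 eq × 50 g/eq = 19,170 g.
(b) Rise: 19,170 g / 301,000 L × 1000 = 63.68 mg/L.

(a) 14.1 kg; (b) 63.7 ppm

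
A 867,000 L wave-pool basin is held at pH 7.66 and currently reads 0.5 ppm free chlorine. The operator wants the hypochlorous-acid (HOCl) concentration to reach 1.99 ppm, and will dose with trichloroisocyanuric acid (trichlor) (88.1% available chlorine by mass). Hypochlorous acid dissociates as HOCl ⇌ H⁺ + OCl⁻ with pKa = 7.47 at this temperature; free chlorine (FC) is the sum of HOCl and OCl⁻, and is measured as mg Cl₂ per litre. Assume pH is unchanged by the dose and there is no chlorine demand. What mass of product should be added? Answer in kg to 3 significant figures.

4.50 kg

[OCl⁻]/[HOCl] = 10^(pH − pKa) = 10^(7.66 − 7.47) = 1.549; fraction as HOCl = 1/(1 + 1.549) = 0.3923.
Free chlorine required for 1.99 ppm HOCl: 1.99 / 0.3923 = 5.072 ppm.
FC to add: 5.072 − 0.5 = 4.572 mg/L as Cl₂.
Cl₂ equivalent: 4.572 mg/L × 867,000 L = 3964 g.
Product at 88.1% available Cl: 3964 / 0.881 = 4499 g.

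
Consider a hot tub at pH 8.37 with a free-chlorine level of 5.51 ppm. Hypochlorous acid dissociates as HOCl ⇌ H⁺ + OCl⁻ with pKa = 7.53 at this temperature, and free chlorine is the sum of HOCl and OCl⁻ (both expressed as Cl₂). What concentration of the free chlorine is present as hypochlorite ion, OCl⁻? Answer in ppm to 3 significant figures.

4.81 ppm

[OCl⁻]/[HOCl] = 10^(pH − pKa) = 10^(8.37 − 7.53) = 10^0.84 = 6.918.
Fraction as HOCl = 1 / (1 + 6.918) = 0.1263.
OCl⁻ = (1 − 0.1263) × 5.51 ppm = 4.814 ppm.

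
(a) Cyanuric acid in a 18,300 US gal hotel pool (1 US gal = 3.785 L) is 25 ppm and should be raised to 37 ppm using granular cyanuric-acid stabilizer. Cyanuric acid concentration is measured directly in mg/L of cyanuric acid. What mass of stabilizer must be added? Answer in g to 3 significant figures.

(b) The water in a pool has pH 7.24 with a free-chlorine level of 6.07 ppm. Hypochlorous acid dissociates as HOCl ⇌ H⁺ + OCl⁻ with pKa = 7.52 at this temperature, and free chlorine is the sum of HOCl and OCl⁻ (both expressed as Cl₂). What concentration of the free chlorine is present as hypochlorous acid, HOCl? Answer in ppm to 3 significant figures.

(a) Volume: 18,300 US gal × 3.785 L/gal = 69,266 L.
(a) CYA to add: (37 − 25) = 12 mg/L × 69,266 L = 831.2 g cyanuric acid.

(b) [OCl⁻]/[HOCl] = 10^(pH − pKa) = 10^(7.24 − 7.52) = 10^-0.28 = 0.5248.
(b) Fraction as HOCl = 1 / (1 + 0.5248) = 0.6558.
(b) HOCl = 0.6558 × 6.07 ppm = 3.981 ppm.

(a) 831 g; (b) 3.98 ppm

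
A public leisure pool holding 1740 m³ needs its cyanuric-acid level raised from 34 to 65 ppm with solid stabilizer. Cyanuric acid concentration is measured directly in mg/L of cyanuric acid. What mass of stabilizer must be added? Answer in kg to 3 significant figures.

Volume: 1740 m³ = 1,740,000 L.
CYA to add: (65 − 34) = 31 mg/L × 1,740,000 L = 53,940 g cyanuric acid.

53.9 kg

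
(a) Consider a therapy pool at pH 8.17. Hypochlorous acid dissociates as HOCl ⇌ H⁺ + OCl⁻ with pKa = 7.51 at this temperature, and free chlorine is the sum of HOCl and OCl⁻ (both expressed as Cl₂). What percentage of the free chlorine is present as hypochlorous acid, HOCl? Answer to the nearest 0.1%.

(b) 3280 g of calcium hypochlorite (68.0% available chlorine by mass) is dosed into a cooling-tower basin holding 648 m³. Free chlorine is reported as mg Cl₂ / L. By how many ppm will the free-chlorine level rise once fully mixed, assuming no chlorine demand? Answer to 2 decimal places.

(a) 18.0%; (b) 3.44 ppm

(a) [OCl⁻]/[HOCl] = 10^(pH − pKa) = 10^(8.17 − 7.51) = 10^0.66 = 4.571.
(a) Fraction as HOCl = 1 / (1 + 4.571) = 0.1795.

(b) Volume: 648 m³ = 648,000 L.
(b) Available chlorine delivered: 3280 g × 0.68 = 2230 g as Cl₂.
(b) Concentration rise: 2230 g / 648,000 L = 3.442 mg/L = 3.44 ppm.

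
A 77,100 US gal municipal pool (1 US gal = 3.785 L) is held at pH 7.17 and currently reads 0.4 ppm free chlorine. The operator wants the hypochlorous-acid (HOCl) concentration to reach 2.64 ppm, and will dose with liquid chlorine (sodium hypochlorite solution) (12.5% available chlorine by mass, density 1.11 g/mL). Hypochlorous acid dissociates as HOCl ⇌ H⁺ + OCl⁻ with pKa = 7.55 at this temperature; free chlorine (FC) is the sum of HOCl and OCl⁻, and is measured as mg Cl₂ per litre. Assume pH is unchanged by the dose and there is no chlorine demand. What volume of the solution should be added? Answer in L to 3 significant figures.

Volume: 77,100 US gal × 3.785 L/gal = 291,824 L.
[OCl⁻]/[HOCl] = 10^(pH − pKa) = 10^(7.17 − 7.55) = 0.4169; fraction as HOCl = 1/(1 + 0.4169) = 0.7058.
Free chlorine required for 2.64 ppm HOCl: 2.64 / 0.7058 = 3.741 ppm.
FC to add: 3.741 − 0.4 = 3.341 mg/L as Cl₂.
Cl₂ equivalent: 3.341 mg/L × 291,824 L = 974.8 g.
Product at 12.5% available Cl: 974.8 / 0.125 = 7799 g.
Volume: 7799 g ÷ 1.11 g/mL = 7026 mL.

7.03 L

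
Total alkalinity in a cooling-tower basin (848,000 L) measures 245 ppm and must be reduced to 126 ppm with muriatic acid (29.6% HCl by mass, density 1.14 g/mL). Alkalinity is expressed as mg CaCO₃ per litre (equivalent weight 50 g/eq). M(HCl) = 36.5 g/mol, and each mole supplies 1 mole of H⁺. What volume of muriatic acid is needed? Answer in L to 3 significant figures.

218 L

Alkalinity to neutralize: (245 − 126) = 119 mg/L as CaCO₃ × 848,000 L = 100,900 g as CaCO₃.
Equivalents of H⁺ required: 100,900 ÷ 50 g/eq = 2018 eq = 2018 mol HCl.
Mass of HCl: 2018 × 36.5 = 73,670 g.
Mass of 29.6% solution: 73,670 / 0.296 = 248,900 g.
Volume: 248,900 g ÷ 1.14 g/mL = 218,300 mL.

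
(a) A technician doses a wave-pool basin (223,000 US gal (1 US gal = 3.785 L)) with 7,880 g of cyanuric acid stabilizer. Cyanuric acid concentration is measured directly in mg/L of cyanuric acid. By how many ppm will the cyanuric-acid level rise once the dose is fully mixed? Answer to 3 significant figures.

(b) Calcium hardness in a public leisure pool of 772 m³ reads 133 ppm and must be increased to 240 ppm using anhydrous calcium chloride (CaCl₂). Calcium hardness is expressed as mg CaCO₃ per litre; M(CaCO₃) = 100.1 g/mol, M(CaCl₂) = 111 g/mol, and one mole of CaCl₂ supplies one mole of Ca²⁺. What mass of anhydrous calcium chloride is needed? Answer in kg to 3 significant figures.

(a) Volume: 223,000 US gal × 3.785 L/gal = 844,055 L.
(a) Rise: 7,880 g / 844,055 L × 1000 = 9.336 mg/L.

(b) Volume: 772 m³ = 772,000 L.
(b) Hardness to add: (240 − 133) = 107 mg/L as CaCO₃ × 772,000 L = 82,600 g as CaCO₃.
(b) Moles of Ca²⁺ (1 mol Ca²⁺ ≡ 1 mol CaCO₃): 82,600 / 100.1 g/mol = 825.2 mol.
(b) Mass of CaCl₂: 825.2 × 111 = 91,600 g.

(a) 9.34 ppm; (b) 91.6 kg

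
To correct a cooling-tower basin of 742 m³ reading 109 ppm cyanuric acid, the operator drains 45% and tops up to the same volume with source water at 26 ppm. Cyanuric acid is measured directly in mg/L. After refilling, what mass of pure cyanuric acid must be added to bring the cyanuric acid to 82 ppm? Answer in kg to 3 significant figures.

7.68 kg

Volume: 742 m³ = 742,000 L.
After draining 45% and refilling: 109 × 0.55 + 26 × 0.45 = 71.65 ppm.
Deficit to target: 82 − 71.65 = 10.35 mg/L.
Mass: 10.35 mg/L × 742,000 L = 7680 g cyanuric acid.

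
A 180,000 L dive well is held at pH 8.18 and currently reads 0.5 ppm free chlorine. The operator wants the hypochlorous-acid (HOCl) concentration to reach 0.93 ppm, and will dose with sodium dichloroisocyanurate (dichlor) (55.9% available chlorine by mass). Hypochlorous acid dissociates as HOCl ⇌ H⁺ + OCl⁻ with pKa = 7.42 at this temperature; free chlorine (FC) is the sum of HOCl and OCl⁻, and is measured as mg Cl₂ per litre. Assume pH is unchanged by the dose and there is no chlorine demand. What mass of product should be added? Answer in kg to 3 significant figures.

1.86 kg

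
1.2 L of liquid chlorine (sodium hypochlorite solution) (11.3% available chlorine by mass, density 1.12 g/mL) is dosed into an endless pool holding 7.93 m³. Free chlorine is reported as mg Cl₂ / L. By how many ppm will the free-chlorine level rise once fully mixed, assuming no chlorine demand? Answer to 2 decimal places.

Volume: 7.93 m³ = 7,930 L.
Mass of solution: 1.2 L × 1000 mL/L × 1.12 g/mL = 1344 g.
Available chlorine delivered: 1344 g × 0.113 = 151.9 g as Cl₂.
Concentration rise: 151.9 g / 7,930 L = 19.15 mg/L = 19.15 ppm.

19.15 ppm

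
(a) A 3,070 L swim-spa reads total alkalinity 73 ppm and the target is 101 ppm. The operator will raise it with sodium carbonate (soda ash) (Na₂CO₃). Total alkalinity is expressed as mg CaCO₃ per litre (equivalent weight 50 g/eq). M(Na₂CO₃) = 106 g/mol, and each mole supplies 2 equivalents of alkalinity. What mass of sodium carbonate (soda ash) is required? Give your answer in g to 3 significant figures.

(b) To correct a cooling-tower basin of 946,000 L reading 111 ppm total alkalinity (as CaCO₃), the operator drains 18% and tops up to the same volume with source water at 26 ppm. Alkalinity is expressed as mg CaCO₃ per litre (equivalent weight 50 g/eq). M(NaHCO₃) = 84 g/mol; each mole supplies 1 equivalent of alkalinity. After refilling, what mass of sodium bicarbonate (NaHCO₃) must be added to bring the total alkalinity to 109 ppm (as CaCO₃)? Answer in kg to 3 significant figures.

(a) Alkalinity to add: (101 − 73) = 28 mg/L as CaCO₃ × 3,070 L = 85.96 g as CaCO₃.
(a) Equivalents: 85.96 g ÷ 50 g/eq = 1.719 eq.
(a) Each mole of Na₂CO₃ supplies 2 eq, so 1.719 / 2 = 0.8596 mol.
(a) Mass: 0.8596 mol × 106 g/mol = 91.12 g.

(b) After draining 18% and refilling: 111 × 0.82 + 26 × 0.18 = 95.7 ppm.
(b) Deficit to target: 109 − 95.7 = 13.3 mg/L.
(b) As CaCO₃: 13.3 mg/L × 946,000 L = 12,580 g; ÷ 50 g/eq ÷ 1 = 251.6 mol NaHCO₃.
(b) Mass: 251.6 × 84 = 21,140 g.

(a) 91.1 g; (b) 21.1 kg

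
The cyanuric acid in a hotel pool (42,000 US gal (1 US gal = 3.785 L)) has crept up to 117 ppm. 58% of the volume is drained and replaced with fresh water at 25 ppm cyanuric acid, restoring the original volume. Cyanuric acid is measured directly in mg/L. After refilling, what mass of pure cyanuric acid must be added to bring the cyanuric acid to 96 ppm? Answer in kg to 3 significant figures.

5.14 kg

Volume: 42,000 US gal × 3.785 L/gal = 158,970 L.
After draining 58% and refilling: 117 × 0.42 + 25 × 0.58 = 63.64 ppm.
Deficit to target: 96 − 63.64 = 32.36 mg/L.
Mass: 32.36 mg/L × 158,970 L = 5144 g cyanuric acid.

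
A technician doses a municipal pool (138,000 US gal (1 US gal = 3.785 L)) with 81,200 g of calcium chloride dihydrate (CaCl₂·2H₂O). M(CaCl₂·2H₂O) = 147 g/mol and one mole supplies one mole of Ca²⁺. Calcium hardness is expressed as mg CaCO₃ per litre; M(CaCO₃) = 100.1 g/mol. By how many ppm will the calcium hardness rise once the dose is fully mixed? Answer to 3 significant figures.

106 ppm

Volume: 138,000 US gal × 3.785 L/gal = 522,330 L.
Moles of Ca²⁺: 81,200 g ÷ 147 g/mol = 552.4 mol.
As CaCO₃: 552.4 mol × 100.1 g/mol = 55,290 g.
Rise: 55,290 g / 522,330 L × 1000 = 105.9 mg/L.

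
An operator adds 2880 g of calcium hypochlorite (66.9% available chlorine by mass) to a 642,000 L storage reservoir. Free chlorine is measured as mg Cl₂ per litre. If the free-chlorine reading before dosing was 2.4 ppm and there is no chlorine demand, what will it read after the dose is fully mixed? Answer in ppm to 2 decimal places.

Available chlorine delivered: 2880 g × 0.669 = 1927 g as Cl₂.
Concentration rise: 1927 g / 642,000 L = 3.001 mg/L = 3.00 ppm.
Final FC: 2.4 + 3.00 = 5.40 ppm.

5.40 ppm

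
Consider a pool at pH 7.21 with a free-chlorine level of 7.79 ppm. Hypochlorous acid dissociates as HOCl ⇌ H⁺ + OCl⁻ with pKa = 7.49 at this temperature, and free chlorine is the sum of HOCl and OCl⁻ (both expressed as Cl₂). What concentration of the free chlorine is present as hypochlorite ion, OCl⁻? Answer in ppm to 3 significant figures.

[OCl⁻]/[HOCl] = 10^(pH − pKa) = 10^(7.21 − 7.49) = 10^-0.28 = 0.5248.
Fraction as HOCl = 1 / (1 + 0.5248) = 0.6558.
OCl⁻ = (1 − 0.6558) × 7.79 ppm = 2.681 ppm.

2.68 ppm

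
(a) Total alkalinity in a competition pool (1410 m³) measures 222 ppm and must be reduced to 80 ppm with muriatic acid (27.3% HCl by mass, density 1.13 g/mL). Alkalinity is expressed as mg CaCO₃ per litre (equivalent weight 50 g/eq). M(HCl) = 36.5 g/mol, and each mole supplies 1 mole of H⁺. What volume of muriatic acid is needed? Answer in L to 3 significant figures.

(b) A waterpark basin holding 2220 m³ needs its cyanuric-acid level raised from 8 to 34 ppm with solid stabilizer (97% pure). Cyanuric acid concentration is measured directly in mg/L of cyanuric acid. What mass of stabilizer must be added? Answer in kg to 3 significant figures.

(a) Volume: 1410 m³ = 1,410,000 L.
(a) Alkalinity to neutralize: (222 − 80) = 142 mg/L as CaCO₃ × 1,410,000 L = 200,200 g as CaCO₃.
(a) Equivalents of H⁺ required: 200,200 ÷ 50 g/eq = 4004 eq = 4004 mol HCl.
(a) Mass of HCl: 4004 × 36.5 = 146,200 g.
(a) Mass of 27.3% solution: 146,200 / 0.273 = 535,400 g.
(a) Volume: 535,400 g ÷ 1.13 g/mL = 473,800 mL.

(b) Volume: 2220 m³ = 2,220,000 L.
(b) CYA to add: (34 − 8) = 26 mg/L × 2,220,000 L = 57,720 g cyanuric acid.
(b) At 97% purity: 57,720 / 0.97 = 59,510 g product.

(a) 474 L; (b) 59.5 kg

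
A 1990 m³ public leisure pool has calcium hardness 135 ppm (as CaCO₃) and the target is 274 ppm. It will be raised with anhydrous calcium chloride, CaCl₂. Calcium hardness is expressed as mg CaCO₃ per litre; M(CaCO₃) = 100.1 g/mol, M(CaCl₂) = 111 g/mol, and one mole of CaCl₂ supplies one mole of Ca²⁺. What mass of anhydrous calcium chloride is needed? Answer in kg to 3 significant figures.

Volume: 1990 m³ = 1,990,000 L.
Hardness to add: (274 − 135) = 139 mg/L as CaCO₃ × 1,990,000 L = 276,600 g as CaCO₃.
Moles of Ca²⁺ (1 mol Ca²⁺ ≡ 1 mol CaCO₃): 276,600 / 100.1 g/mol = 2763 mol.
Mass of CaCl₂: 2763 × 111 = 306,700 g.

307 kg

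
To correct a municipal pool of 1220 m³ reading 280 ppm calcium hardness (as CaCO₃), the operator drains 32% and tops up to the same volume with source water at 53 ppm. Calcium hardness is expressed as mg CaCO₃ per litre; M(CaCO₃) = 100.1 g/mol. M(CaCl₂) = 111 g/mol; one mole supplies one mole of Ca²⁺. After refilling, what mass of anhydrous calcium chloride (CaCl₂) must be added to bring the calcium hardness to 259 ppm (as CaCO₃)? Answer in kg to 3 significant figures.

Volume: 1220 m³ = 1,220,000 L.
After draining 32% and refilling: 280 × 0.68 + 53 × 0.32 = 207.36 ppm.
Deficit to target: 259 − 207.36 = 51.64 mg/L.
As CaCO₃: 51.64 mg/L × 1,220,000 L = 63,000 g; ÷ 100.1 = 629.4 mol Ca²⁺.
Mass: 629.4 × 111 = 69,860 g.

69.9 kg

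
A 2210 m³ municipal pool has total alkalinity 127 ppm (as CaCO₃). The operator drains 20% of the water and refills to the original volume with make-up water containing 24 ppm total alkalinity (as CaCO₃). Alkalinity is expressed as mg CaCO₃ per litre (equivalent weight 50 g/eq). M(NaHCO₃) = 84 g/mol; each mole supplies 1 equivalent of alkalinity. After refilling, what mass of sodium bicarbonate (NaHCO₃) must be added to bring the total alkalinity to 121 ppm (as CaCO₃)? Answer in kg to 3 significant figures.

54.2 kg

Volume: 2210 m³ = 2,210,000 L.
After draining 20% and refilling: 127 × 0.80 + 24 × 0.20 = 106.4 ppm.
Deficit to target: 121 − 106.4 = 14.6 mg/L.
As CaCO₃: 14.6 mg/L × 2,210,000 L = 32,270 g; ÷ 50 g/eq ÷ 1 = 645.3 mol NaHCO₃.
Mass: 645.3 × 84 = 54,210 g.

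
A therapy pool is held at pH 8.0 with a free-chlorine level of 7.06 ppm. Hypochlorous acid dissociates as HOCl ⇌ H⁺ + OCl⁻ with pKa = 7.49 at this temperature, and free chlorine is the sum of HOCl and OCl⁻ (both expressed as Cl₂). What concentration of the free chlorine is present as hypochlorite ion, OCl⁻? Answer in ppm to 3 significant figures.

[OCl⁻]/[HOCl] = 10^(pH − pKa) = 10^(8.0 − 7.49) = 10^0.51 = 3.236.
Fraction as HOCl = 1 / (1 + 3.236) = 0.2361.
OCl⁻ = (1 − 0.2361) × 7.06 ppm = 5.393 ppm.

5.39 ppm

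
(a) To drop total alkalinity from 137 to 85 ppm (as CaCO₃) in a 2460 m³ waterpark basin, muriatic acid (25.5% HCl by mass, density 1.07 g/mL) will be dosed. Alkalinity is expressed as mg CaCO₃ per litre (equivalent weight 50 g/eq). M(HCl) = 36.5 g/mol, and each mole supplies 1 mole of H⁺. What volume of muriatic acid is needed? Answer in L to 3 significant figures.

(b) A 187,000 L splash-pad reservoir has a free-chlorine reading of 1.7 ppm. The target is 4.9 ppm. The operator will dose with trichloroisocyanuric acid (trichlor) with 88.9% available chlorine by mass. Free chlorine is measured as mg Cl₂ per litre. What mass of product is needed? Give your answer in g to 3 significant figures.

(a) Volume: 2460 m³ = 2,460,000 L.
(a) Alkalinity to neutralize: (137 − 85) = 52 mg/L as CaCO₃ × 2,460,000 L = 127,900 g as CaCO₃.
(a) Equivalents of H⁺ required: 127,900 ÷ 50 g/eq = 2558 eq = 2558 mol HCl.
(a) Mass of HCl: 2558 × 36.5 = 93,380 g.
(a) Mass of 25.5% solution: 93,380 / 0.255 = 366,200 g.
(a) Volume: 366,200 g ÷ 1.07 g/mL = 342,200 mL.

(b) Chlorine deficit: 4.9 − 1.7 = 3.2 ppm = 3.2 mg/L as Cl₂.
(b) Cl₂ equivalent needed: 3.2 mg/L × 187,000 L = 598,400 mg = 598.4 g.
(b) Product at 88.9% available chlorine: 598.4 / 0.889 = 673.1 g.

(a) 342 L; (b) 673 g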